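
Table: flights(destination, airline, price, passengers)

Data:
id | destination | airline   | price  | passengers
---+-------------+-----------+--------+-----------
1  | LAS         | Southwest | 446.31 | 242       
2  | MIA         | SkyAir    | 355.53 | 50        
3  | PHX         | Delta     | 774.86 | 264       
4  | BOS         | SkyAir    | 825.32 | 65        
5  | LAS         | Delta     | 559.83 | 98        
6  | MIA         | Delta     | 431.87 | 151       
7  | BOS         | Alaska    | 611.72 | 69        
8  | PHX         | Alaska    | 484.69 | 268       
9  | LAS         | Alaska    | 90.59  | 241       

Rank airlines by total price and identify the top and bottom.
SELECT airline, SUM(price)
FROM flights
GROUP BY airline
ORDER BY SUM(price)

All groups:
  Southwest: 446.31
  SkyAir: 1180.85
  Alaska: 1187.00
  Delta: 1766.56

Highest: Delta (1766.56)
Lowest: Southwest (446.31)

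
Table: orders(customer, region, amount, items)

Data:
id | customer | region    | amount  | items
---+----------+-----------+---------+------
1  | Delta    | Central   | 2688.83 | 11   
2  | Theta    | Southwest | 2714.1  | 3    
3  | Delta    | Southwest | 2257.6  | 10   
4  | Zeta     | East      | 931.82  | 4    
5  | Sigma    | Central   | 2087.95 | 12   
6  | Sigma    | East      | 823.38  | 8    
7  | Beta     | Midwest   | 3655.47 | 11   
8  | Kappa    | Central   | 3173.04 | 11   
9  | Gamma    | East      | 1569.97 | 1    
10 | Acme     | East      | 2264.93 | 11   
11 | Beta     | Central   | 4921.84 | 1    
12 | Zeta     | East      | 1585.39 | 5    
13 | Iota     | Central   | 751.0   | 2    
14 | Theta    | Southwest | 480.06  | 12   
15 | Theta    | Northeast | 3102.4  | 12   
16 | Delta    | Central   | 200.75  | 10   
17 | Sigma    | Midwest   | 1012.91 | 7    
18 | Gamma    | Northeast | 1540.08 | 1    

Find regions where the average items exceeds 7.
SELECT region, AVG(items)
FROM orders
GROUP BY region
HAVING AVG(items) > 7

Result:
  Central: avg=7.83
  Midwest: avg=9.00
  Southwest: avg=8.33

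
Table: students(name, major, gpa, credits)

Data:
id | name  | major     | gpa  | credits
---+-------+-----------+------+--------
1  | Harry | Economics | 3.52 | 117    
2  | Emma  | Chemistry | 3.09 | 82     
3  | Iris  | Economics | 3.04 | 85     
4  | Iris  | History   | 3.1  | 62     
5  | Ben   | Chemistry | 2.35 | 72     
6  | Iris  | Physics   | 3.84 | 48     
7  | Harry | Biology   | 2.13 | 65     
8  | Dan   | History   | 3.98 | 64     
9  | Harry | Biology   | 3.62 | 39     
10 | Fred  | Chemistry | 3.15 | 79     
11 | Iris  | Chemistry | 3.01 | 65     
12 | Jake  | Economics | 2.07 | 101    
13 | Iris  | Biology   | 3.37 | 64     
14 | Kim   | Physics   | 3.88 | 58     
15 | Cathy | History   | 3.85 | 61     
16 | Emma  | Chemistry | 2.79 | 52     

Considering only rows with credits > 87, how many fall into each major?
SELECT major, COUNT(*)
FROM students
WHERE credits > 87
GROUP BY major

Note: WHERE filters rows before grouping.

Result:
  Economics: 2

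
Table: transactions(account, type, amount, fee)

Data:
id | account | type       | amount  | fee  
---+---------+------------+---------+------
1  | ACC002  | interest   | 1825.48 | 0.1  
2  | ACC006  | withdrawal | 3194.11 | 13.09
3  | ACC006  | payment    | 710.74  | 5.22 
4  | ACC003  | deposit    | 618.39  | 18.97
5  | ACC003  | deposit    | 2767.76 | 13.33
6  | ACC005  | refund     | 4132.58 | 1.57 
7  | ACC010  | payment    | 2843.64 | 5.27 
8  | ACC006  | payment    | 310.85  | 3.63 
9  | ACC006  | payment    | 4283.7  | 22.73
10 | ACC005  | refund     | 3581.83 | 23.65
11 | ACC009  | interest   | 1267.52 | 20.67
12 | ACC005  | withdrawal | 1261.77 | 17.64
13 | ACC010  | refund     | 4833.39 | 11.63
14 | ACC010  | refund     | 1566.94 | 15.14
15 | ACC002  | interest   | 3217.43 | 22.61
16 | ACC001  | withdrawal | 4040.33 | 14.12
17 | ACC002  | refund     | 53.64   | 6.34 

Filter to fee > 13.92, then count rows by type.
SELECT type, COUNT(*)
FROM transactions
WHERE fee > 13.92
GROUP BY type

Note: WHERE filters rows before grouping.

Result:
  deposit: 1
  interest: 2
  payment: 1
  refund: 2
  withdrawal: 2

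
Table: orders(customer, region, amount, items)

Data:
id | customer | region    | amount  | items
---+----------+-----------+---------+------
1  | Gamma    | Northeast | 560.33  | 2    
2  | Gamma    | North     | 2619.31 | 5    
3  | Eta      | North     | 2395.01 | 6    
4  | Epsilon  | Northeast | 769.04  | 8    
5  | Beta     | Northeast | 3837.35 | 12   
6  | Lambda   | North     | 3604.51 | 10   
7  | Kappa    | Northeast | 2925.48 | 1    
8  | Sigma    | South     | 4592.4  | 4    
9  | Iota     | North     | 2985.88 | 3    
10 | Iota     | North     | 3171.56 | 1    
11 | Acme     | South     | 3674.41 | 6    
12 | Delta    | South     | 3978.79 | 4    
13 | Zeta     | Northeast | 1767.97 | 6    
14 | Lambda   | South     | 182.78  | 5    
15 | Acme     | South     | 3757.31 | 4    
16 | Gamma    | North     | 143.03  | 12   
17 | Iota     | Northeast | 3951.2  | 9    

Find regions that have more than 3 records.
SELECT region, COUNT(*) as cnt
FROM orders
GROUP BY region
HAVING COUNT(*) > 3

Result:
  North: 6
  Northeast: 6
  South: 5

Note: HAVING filters groups after aggregation, WHERE filters rows before.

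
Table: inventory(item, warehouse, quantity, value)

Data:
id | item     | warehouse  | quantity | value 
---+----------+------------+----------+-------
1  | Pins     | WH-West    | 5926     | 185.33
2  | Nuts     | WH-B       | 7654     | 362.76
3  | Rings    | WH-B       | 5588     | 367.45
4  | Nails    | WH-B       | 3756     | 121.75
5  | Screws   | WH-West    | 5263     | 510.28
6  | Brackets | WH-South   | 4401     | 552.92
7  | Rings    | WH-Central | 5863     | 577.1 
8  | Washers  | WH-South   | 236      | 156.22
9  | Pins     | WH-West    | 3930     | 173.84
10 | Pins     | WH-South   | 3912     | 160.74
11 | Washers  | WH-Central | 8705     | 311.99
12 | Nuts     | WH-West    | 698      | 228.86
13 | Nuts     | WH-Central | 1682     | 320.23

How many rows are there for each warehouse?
SELECT warehouse, COUNT(*) as count
FROM inventory
GROUP BY warehouse

Result:
  WH-B: 3
  WH-Central: 3
  WH-South: 3
  WH-West: 4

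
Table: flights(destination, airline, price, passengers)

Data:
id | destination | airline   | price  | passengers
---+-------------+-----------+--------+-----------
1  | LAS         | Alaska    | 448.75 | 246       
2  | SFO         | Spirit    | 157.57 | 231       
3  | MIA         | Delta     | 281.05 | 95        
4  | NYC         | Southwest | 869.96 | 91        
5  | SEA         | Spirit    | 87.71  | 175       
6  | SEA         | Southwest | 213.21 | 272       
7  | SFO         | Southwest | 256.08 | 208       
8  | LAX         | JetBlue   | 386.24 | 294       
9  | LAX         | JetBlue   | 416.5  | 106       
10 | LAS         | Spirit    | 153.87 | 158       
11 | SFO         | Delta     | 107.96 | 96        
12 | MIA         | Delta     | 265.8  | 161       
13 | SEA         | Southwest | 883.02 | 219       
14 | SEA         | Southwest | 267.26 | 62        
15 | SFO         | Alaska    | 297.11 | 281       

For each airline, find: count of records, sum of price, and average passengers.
SELECT airline,
       COUNT(*) as cnt,
       SUM(price) as total_price,
       AVG(passengers) as avg_passengers
FROM flights
GROUP BY airline

Result:
  Alaska: 2 records, 745.86 total price, 263.50 avg passengers
  Delta: 3 records, 654.81 total price, 117.33 avg passengers
  JetBlue: 2 records, 802.74 total price, 200.00 avg passengers
  Southwest: 5 records, 2489.53 total price, 170.40 avg passengers
  Spirit: 3 records, 399.15 total price, 188.00 avg passengers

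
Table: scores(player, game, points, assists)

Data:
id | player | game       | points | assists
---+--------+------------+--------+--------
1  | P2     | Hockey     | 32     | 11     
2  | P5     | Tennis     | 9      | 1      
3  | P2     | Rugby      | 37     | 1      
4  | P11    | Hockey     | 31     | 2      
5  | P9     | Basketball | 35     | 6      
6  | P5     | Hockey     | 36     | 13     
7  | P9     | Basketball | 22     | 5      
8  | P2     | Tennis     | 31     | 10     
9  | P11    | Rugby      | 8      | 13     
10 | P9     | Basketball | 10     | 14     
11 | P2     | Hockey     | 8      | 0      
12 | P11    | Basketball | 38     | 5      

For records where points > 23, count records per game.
SELECT game, COUNT(*)
FROM scores
WHERE points > 23
GROUP BY game

Note: WHERE filters rows before grouping.

Result:
  Basketball: 2
  Hockey: 3
  Rugby: 1
  Tennis: 1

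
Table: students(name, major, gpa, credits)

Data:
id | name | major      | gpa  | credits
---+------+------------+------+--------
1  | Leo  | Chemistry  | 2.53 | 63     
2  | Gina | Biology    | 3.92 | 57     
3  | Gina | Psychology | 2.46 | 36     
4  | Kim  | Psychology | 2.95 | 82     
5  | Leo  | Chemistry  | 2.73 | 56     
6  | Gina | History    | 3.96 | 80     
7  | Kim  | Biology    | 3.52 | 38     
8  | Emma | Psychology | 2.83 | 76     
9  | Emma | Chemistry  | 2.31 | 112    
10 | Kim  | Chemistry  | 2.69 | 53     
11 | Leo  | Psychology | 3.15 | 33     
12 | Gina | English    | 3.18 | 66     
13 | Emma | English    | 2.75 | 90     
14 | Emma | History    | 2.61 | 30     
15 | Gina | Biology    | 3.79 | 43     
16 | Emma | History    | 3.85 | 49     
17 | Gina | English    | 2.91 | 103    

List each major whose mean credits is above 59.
SELECT major, AVG(credits)
FROM students
GROUP BY major
HAVING AVG(credits) > 59

Result:
  Chemistry: avg=71.00
  English: avg=86.33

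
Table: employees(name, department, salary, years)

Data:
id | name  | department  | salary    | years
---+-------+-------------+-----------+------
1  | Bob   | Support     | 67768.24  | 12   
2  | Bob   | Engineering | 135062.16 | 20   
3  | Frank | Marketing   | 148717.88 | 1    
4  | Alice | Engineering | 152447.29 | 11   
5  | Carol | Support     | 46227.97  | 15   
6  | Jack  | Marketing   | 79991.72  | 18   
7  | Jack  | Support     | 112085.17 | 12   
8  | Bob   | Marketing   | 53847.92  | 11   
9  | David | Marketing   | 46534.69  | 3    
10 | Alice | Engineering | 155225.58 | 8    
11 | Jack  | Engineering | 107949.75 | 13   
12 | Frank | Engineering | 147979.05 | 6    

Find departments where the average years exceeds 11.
SELECT department, AVG(years)
FROM employees
GROUP BY department
HAVING AVG(years) > 11

Result:
  Engineering: avg=11.60
  Support: avg=13.00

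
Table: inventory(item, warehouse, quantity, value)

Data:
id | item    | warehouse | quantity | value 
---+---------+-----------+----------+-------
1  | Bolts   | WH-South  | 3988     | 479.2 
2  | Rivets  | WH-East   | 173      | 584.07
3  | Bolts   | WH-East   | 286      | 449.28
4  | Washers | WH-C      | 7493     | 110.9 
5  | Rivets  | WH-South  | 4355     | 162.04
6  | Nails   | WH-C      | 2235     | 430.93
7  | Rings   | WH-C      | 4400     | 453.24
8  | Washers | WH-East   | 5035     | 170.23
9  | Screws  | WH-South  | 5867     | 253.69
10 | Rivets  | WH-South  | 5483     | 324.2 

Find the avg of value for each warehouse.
SELECT warehouse, AVG(value) as result
FROM inventory
GROUP BY warehouse

Result:
  WH-C: 331.69
  WH-East: 401.19
  WH-South: 304.78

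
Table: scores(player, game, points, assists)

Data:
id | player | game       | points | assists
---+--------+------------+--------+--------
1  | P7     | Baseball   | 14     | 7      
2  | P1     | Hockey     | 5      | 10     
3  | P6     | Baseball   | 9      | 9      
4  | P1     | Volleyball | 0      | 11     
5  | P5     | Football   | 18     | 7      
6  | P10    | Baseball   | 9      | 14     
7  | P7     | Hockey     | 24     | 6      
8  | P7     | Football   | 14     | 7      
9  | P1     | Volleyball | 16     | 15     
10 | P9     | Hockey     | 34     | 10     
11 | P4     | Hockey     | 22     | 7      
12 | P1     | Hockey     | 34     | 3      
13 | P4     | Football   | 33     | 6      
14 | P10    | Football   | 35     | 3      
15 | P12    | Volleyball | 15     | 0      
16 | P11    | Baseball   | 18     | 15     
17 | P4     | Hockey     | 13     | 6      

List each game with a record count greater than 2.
SELECT game, COUNT(*) as cnt
FROM scores
GROUP BY game
HAVING COUNT(*) > 2

Result:
  Baseball: 4
  Football: 4
  Hockey: 6
  Volleyball: 3

Note: HAVING filters groups after aggregation, WHERE filters rows before.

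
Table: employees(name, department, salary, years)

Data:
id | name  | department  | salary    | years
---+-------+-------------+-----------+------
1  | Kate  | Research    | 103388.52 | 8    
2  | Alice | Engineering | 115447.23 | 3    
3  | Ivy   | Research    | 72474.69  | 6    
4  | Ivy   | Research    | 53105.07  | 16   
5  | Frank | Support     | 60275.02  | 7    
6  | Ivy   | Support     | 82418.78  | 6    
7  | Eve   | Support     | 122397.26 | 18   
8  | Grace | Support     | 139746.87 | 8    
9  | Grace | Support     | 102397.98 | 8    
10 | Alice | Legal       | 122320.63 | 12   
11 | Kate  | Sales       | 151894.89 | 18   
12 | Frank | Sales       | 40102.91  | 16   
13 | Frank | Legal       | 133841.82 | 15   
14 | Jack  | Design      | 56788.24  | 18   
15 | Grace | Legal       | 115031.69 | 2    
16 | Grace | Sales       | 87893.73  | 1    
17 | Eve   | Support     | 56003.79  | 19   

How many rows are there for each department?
SELECT department, COUNT(*) as count
FROM employees
GROUP BY department

Result:
  Design: 1
  Engineering: 1
  Legal: 3
  Research: 3
  Sales: 3
  Support: 6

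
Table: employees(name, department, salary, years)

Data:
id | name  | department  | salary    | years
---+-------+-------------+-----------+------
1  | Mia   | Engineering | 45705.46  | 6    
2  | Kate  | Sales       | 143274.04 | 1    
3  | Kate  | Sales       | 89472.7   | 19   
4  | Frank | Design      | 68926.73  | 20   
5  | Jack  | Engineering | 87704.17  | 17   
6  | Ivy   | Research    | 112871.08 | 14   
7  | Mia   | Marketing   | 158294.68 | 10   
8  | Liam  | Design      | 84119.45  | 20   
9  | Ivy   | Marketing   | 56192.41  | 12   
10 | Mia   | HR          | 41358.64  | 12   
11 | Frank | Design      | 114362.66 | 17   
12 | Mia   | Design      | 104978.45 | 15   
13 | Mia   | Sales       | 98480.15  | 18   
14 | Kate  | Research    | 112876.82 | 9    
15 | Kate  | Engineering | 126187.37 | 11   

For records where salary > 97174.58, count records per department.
SELECT department, COUNT(*)
FROM employees
WHERE salary > 97174.58
GROUP BY department

Note: WHERE filters rows before grouping.

Result:
  Design: 2
  Engineering: 1
  Marketing: 1
  Research: 2
  Sales: 2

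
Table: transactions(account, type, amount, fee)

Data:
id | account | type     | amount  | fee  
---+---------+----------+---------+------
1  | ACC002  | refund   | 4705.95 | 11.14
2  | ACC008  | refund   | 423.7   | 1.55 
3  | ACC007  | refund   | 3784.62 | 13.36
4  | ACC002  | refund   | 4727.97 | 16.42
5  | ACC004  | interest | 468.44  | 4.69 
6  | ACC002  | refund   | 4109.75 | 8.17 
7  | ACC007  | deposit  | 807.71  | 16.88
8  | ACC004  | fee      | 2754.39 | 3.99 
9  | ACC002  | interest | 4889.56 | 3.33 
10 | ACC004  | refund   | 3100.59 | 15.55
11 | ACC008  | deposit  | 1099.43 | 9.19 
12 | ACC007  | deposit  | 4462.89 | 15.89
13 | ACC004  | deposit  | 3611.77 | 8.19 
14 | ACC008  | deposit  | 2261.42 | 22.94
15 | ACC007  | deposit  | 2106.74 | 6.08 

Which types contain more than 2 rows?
SELECT type, COUNT(*) as cnt
FROM transactions
GROUP BY type
HAVING COUNT(*) > 2

Result:
  deposit: 6
  refund: 6

Note: HAVING filters groups after aggregation, WHERE filters rows before.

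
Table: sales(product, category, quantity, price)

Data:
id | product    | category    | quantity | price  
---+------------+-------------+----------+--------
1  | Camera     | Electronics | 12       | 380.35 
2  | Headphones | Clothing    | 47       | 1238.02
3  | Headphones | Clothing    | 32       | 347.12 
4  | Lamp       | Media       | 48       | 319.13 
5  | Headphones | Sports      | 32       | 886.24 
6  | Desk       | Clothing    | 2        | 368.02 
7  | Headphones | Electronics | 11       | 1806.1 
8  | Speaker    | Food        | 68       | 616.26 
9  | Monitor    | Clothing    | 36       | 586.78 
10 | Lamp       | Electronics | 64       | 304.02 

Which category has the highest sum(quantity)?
SELECT category, SUM(quantity) as val
FROM sales
GROUP BY category
ORDER BY val DESC
LIMIT 1

Result: Clothing with sum(quantity) = 117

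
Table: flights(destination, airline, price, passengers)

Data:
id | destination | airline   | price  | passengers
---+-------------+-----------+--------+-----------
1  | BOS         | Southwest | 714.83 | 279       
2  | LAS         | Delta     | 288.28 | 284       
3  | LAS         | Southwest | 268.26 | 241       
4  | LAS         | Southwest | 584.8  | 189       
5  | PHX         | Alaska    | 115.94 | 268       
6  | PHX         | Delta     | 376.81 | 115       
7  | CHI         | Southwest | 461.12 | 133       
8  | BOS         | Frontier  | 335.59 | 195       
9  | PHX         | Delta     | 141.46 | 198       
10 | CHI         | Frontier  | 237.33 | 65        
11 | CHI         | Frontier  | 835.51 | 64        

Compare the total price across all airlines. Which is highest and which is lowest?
SELECT airline, SUM(price)
FROM flights
GROUP BY airline
ORDER BY SUM(price)

All groups:
  Alaska: 115.94
  Delta: 806.55
  Frontier: 1408.43
  Southwest: 2029.01

Highest: Southwest (2029.01)
Lowest: Alaska (115.94)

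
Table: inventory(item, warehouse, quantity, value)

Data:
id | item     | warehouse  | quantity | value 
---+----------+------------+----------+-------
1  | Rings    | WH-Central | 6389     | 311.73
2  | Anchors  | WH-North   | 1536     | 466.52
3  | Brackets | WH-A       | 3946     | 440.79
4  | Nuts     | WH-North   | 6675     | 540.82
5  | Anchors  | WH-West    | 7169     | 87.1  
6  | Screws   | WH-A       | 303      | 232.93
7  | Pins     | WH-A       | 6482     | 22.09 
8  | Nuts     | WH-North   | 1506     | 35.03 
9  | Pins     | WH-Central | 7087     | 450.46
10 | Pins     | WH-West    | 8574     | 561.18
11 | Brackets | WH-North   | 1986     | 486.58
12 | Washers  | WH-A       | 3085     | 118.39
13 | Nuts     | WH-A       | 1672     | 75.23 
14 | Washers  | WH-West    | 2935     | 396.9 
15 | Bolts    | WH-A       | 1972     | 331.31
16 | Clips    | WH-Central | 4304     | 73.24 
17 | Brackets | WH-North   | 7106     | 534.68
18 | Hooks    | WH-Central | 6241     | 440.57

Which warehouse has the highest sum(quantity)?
SELECT warehouse, SUM(quantity) as val
FROM inventory
GROUP BY warehouse
ORDER BY val DESC
LIMIT 1

Result: WH-Central with sum(quantity) = 24021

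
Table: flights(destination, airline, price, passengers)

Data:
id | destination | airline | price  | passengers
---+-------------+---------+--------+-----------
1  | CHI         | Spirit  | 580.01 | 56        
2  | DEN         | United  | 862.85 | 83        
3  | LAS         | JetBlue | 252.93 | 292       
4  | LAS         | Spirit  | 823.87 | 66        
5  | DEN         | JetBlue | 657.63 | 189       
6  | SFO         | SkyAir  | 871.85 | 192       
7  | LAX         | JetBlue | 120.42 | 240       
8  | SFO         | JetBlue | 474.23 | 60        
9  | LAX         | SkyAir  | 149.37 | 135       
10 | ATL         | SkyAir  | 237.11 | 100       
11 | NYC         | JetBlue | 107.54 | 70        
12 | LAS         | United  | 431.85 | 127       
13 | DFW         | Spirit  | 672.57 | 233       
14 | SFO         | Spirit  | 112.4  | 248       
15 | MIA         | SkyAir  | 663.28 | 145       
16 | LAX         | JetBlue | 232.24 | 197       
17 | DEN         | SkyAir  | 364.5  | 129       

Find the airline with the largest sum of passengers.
SELECT airline, SUM(passengers) as val
FROM flights
GROUP BY airline
ORDER BY val DESC
LIMIT 1

Result: JetBlue with sum(passengers) = 1048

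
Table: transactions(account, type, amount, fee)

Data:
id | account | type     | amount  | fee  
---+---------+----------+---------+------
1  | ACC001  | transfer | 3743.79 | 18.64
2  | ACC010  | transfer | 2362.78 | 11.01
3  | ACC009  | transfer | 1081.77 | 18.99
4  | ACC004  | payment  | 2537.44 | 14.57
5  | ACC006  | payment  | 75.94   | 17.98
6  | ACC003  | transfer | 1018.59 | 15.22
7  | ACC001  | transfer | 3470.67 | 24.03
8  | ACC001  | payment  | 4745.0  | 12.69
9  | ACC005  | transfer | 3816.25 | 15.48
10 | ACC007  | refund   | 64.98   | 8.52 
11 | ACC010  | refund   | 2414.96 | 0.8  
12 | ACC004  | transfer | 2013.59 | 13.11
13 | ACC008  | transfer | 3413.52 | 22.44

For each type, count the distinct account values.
SELECT type, COUNT(DISTINCT account)
FROM transactions
GROUP BY type

Result:
  payment: 3 distinct
  refund: 2 distinct
  transfer: 7 distinct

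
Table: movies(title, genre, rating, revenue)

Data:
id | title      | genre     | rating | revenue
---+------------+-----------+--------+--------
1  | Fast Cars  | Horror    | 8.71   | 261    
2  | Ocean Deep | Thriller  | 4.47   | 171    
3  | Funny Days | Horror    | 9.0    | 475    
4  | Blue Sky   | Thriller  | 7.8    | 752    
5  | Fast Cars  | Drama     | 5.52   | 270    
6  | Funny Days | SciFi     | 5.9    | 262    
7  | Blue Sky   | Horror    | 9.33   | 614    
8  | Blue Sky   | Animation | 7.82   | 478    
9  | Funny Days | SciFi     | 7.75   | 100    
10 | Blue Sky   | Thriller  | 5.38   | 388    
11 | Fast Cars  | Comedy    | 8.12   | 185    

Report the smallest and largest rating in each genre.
SELECT genre, MIN(rating), MAX(rating)
FROM movies
GROUP BY genre

Result:
  Animation: min=7.82, max=7.82
  Comedy: min=8.12, max=8.12
  Drama: min=5.52, max=5.52
  Horror: min=8.71, max=9.33
  SciFi: min=5.90, max=7.75
  Thriller: min=4.47, max=7.80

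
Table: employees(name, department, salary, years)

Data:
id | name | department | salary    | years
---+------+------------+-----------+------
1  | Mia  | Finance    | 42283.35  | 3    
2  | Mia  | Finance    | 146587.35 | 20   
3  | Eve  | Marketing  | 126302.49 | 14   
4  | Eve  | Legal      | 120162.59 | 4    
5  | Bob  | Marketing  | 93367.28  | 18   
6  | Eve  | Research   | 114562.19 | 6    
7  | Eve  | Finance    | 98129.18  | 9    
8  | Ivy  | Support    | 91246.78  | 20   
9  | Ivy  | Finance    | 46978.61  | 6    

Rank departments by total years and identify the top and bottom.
SELECT department, SUM(years)
FROM employees
GROUP BY department
ORDER BY SUM(years)

All groups:
  Legal: 4
  Research: 6
  Support: 20
  Marketing: 32
  Finance: 38

Highest: Finance (38)
Lowest: Legal (4)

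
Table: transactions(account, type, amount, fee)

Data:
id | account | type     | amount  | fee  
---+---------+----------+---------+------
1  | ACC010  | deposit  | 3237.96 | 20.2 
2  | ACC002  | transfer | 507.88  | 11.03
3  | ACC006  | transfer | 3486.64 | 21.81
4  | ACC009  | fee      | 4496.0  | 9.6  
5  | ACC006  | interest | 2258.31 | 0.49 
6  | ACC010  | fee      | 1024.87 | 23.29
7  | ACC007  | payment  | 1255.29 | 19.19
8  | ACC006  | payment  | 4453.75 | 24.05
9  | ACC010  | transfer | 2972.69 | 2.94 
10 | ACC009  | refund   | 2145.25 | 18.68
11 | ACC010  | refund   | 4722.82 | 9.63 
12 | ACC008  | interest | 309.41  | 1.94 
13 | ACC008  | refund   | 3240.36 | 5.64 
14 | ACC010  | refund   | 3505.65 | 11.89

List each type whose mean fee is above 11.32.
SELECT type, AVG(fee)
FROM transactions
GROUP BY type
HAVING AVG(fee) > 11.32

Result:
  deposit: avg=20.20
  fee: avg=16.45
  payment: avg=21.62
  refund: avg=11.46
  transfer: avg=11.93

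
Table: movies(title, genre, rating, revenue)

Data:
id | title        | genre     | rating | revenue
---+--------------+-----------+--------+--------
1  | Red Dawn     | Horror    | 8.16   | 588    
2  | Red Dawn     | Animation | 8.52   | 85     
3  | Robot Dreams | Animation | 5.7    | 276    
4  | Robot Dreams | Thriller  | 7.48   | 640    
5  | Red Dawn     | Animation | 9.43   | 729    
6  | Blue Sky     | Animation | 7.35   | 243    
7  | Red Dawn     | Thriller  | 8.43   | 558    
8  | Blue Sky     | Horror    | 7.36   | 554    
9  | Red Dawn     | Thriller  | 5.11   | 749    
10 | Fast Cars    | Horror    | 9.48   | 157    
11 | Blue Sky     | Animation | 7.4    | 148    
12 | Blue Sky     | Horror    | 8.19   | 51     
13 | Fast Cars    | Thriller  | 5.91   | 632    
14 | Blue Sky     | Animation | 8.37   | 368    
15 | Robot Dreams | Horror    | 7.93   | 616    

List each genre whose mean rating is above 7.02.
SELECT genre, AVG(rating)
FROM movies
GROUP BY genre
HAVING AVG(rating) > 7.02

Result:
  Animation: avg=7.80
  Horror: avg=8.22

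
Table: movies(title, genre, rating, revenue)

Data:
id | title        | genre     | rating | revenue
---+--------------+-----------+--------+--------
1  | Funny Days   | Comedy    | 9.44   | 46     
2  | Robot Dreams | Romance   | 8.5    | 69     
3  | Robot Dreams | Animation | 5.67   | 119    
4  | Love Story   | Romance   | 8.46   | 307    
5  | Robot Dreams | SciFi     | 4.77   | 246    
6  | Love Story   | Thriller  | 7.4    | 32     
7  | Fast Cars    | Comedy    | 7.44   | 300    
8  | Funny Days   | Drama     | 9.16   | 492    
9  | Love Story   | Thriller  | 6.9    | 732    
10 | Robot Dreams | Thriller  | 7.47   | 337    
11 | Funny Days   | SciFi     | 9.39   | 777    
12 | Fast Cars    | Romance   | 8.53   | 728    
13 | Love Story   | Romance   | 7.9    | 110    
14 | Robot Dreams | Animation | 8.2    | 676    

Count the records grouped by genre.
SELECT genre, COUNT(*) as count
FROM movies
GROUP BY genre

Result:
  Animation: 2
  Comedy: 2
  Drama: 1
  Romance: 4
  SciFi: 2
  Thriller: 3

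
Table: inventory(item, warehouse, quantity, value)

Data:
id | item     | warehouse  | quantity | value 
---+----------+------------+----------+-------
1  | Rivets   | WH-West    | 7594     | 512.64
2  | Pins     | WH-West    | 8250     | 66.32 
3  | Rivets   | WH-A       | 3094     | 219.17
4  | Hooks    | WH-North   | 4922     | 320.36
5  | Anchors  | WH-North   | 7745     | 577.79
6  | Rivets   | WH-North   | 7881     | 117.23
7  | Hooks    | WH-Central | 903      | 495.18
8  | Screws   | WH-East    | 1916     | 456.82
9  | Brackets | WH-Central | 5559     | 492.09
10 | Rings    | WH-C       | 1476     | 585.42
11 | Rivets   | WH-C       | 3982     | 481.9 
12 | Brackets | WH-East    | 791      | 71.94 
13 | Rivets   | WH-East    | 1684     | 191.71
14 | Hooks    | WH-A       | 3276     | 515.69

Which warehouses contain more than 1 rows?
SELECT warehouse, COUNT(*) as cnt
FROM inventory
GROUP BY warehouse
HAVING COUNT(*) > 1

Result:
  WH-A: 2
  WH-C: 2
  WH-Central: 2
  WH-East: 3
  WH-North: 3
  WH-West: 2

Note: HAVING filters groups after aggregation, WHERE filters rows before.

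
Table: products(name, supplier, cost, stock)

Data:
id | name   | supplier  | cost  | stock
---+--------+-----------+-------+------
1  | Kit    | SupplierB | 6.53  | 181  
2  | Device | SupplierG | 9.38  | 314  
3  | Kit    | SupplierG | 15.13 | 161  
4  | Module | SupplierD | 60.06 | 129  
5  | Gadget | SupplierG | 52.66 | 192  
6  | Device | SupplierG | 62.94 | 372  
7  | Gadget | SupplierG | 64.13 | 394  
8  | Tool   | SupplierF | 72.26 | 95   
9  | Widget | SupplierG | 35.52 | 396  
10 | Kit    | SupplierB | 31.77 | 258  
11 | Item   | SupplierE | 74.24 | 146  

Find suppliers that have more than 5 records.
SELECT supplier, COUNT(*) as cnt
FROM products
GROUP BY supplier
HAVING COUNT(*) > 5

Result:
  SupplierG: 6

Note: HAVING filters groups after aggregation, WHERE filters rows before.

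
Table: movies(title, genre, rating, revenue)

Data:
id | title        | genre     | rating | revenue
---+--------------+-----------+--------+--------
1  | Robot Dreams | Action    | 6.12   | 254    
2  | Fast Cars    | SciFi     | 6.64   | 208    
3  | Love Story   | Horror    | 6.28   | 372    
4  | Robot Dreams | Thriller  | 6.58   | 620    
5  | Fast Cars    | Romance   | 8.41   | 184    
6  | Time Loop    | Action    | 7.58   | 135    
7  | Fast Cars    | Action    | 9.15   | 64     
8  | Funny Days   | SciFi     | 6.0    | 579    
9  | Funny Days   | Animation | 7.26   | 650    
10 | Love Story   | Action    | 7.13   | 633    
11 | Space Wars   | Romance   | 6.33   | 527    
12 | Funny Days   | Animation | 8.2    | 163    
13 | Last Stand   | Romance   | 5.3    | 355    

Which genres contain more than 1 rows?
SELECT genre, COUNT(*) as cnt
FROM movies
GROUP BY genre
HAVING COUNT(*) > 1

Result:
  Action: 4
  Animation: 2
  Romance: 3
  SciFi: 2

Note: HAVING filters groups after aggregation, WHERE filters rows before.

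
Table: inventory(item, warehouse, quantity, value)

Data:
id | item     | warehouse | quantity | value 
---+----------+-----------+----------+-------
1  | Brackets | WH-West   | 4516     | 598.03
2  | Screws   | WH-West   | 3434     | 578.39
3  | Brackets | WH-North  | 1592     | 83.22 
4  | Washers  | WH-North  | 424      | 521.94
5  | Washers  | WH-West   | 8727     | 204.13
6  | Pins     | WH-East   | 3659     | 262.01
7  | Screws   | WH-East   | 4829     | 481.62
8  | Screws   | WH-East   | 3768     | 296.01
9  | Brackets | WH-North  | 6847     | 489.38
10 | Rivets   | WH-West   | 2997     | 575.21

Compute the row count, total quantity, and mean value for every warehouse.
SELECT warehouse,
       COUNT(*) as cnt,
       SUM(quantity) as total_quantity,
       AVG(value) as avg_value
FROM inventory
GROUP BY warehouse

Result:
  WH-East: 3 records, 12256 total quantity, 346.55 avg value
  WH-North: 3 records, 8863 total quantity, 364.85 avg value
  WH-West: 4 records, 19674 total quantity, 488.94 avg value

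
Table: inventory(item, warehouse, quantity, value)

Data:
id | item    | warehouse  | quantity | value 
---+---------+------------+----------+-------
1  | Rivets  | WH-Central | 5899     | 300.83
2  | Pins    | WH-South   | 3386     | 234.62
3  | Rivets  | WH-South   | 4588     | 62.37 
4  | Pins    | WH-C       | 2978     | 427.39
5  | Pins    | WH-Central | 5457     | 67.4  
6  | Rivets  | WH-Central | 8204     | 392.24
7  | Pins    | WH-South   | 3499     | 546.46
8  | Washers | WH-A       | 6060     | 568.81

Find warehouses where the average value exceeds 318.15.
SELECT warehouse, AVG(value)
FROM inventory
GROUP BY warehouse
HAVING AVG(value) > 318.15

Result:
  WH-A: avg=568.81
  WH-C: avg=427.39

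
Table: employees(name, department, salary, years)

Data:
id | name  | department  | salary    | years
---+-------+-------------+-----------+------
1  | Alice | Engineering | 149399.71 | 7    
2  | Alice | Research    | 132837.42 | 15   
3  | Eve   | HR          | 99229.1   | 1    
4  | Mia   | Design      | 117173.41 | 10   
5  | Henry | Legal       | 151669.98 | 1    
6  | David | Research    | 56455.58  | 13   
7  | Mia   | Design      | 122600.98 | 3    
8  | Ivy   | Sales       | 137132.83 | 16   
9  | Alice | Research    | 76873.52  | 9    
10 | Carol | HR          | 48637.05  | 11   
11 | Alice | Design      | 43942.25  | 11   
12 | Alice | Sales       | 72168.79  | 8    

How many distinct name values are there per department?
SELECT department, COUNT(DISTINCT name)
FROM employees
GROUP BY department

Result:
  Design: 2 distinct
  Engineering: 1 distinct
  HR: 2 distinct
  Legal: 1 distinct
  Research: 2 distinct
  Sales: 2 distinct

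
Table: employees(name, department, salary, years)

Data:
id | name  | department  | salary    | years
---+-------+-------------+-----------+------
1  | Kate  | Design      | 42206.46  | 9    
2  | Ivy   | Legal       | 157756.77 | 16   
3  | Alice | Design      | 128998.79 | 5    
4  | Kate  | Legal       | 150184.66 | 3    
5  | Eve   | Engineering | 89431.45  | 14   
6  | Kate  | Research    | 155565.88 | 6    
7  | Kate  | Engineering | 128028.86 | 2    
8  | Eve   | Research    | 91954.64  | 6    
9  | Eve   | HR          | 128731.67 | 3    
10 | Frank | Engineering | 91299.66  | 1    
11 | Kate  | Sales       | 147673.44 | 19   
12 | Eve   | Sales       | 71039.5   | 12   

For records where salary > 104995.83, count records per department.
SELECT department, COUNT(*)
FROM employees
WHERE salary > 104995.83
GROUP BY department

Note: WHERE filters rows before grouping.

Result:
  Design: 1
  Engineering: 1
  HR: 1
  Legal: 2
  Research: 1
  Sales: 1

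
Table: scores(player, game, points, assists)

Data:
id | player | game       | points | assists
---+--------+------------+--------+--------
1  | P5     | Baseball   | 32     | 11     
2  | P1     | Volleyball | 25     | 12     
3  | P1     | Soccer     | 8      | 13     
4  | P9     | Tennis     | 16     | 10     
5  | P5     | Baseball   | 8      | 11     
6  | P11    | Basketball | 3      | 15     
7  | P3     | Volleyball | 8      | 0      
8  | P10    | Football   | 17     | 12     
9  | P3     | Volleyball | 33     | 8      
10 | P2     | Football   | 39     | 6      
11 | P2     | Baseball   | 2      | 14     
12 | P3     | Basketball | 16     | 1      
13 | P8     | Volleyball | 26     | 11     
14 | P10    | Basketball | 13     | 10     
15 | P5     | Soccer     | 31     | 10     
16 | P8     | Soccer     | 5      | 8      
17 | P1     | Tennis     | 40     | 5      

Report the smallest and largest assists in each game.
SELECT game, MIN(assists), MAX(assists)
FROM scores
GROUP BY game

Result:
  Baseball: min=11, max=14
  Basketball: min=1, max=15
  Football: min=6, max=12
  Soccer: min=8, max=13
  Tennis: min=5, max=10
  Volleyball: min=0, max=12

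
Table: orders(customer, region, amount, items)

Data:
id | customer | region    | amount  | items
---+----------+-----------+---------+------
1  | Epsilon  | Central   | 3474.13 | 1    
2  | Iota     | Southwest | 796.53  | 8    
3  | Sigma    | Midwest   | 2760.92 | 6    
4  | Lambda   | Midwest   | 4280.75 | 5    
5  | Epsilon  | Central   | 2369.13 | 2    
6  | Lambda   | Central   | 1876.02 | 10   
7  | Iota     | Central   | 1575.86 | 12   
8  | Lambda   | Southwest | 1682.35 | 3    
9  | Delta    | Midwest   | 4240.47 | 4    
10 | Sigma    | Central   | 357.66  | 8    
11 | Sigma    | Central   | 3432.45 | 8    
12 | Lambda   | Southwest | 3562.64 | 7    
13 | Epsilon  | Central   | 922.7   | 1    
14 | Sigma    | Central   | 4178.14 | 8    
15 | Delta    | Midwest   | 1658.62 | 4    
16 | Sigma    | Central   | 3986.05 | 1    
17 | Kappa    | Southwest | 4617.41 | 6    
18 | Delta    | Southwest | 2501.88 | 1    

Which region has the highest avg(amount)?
SELECT region, AVG(amount) as val
FROM orders
GROUP BY region
ORDER BY val DESC
LIMIT 1

Result: Midwest with avg(amount) = 3235.19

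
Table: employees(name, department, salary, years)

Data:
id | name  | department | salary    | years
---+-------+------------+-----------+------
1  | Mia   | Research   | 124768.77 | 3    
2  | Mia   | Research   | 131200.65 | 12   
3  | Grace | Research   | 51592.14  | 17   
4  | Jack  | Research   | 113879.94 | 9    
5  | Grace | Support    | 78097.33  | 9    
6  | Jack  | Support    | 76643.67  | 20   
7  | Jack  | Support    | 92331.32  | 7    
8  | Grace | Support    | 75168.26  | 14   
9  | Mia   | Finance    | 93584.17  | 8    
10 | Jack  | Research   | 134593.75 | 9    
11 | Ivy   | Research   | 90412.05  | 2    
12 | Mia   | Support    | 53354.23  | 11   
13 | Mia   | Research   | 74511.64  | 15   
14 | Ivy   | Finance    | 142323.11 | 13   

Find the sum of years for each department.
SELECT department, SUM(years) as result
FROM employees
GROUP BY department

Result:
  Finance: 21
  Research: 67
  Support: 61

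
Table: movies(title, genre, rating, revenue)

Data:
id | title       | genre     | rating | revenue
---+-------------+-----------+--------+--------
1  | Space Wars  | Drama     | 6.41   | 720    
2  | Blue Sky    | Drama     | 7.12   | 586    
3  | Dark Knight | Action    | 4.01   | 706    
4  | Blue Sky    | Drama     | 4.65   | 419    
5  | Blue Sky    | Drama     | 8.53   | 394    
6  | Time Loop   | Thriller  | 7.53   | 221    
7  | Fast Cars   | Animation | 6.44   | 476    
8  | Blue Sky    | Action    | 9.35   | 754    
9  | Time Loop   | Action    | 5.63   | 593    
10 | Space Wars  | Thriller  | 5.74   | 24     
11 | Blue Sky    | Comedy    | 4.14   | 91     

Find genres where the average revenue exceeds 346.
SELECT genre, AVG(revenue)
FROM movies
GROUP BY genre
HAVING AVG(revenue) > 346

Result:
  Action: avg=684.33
  Animation: avg=476.00
  Drama: avg=529.75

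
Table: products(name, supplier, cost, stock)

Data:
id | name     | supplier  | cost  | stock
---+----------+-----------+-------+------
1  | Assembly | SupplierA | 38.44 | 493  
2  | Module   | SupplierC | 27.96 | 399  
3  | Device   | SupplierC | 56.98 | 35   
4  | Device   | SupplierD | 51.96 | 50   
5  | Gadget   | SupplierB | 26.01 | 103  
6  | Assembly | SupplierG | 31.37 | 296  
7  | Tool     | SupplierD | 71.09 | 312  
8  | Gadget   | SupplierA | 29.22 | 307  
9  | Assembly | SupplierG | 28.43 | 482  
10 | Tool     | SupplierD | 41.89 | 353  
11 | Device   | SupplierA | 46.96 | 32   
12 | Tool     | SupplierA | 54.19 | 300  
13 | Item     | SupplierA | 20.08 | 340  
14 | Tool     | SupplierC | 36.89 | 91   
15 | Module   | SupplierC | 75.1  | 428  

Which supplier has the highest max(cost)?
SELECT supplier, MAX(cost) as val
FROM products
GROUP BY supplier
ORDER BY val DESC
LIMIT 1

Result: SupplierC with max(cost) = 75.10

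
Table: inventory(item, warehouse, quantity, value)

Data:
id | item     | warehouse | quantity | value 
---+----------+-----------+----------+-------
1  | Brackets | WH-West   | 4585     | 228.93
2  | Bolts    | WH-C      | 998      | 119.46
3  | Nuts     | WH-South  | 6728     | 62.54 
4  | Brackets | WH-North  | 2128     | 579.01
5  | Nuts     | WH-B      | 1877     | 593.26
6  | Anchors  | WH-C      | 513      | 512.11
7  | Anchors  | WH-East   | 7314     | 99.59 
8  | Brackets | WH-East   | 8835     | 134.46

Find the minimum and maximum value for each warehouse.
SELECT warehouse, MIN(value), MAX(value)
FROM inventory
GROUP BY warehouse

Result:
  WH-B: min=593.26, max=593.26
  WH-C: min=119.46, max=512.11
  WH-East: min=99.59, max=134.46
  WH-North: min=579.01, max=579.01
  WH-South: min=62.54, max=62.54
  WH-West: min=228.93, max=228.93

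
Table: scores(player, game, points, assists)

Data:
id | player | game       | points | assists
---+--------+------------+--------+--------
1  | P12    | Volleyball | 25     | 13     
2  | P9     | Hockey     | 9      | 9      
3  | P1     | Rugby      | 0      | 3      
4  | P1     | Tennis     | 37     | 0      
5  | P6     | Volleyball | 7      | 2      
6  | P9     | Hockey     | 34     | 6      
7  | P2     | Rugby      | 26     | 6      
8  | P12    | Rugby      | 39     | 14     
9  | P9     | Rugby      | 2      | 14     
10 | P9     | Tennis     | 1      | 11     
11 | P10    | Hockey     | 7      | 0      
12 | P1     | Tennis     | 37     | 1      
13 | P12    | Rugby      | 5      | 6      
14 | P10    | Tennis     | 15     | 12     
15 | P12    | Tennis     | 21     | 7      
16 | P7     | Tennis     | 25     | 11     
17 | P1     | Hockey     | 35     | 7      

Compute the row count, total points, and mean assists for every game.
SELECT game,
       COUNT(*) as cnt,
       SUM(points) as total_points,
       AVG(assists) as avg_assists
FROM scores
GROUP BY game

Result:
  Hockey: 4 records, 85 total points, 5.50 avg assists
  Rugby: 5 records, 72 total points, 8.60 avg assists
  Tennis: 6 records, 136 total points, 7.00 avg assists
  Volleyball: 2 records, 32 total points, 7.50 avg assists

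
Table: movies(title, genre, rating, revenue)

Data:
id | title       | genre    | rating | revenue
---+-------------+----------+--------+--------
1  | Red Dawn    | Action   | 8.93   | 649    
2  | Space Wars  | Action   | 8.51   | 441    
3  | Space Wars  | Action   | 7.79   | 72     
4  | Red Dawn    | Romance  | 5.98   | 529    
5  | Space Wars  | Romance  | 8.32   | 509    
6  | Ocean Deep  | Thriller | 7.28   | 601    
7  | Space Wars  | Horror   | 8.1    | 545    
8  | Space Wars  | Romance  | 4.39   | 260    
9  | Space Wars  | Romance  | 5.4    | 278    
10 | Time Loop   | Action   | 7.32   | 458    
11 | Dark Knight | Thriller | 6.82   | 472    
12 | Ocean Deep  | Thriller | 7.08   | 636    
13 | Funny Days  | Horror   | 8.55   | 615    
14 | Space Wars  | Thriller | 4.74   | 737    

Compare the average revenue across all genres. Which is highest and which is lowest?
SELECT genre, AVG(revenue)
FROM movies
GROUP BY genre
ORDER BY AVG(revenue)

All groups:
  Romance: 394.00
  Action: 405.00
  Horror: 580.00
  Thriller: 611.50

Highest: Thriller (611.50)
Lowest: Romance (394.00)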